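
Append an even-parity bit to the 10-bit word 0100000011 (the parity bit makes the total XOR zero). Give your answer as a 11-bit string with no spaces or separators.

01000000111

XOR of the 10 data bits: 0⊕1⊕0⊕0⊕0⊕0⊕0⊕0⊕1⊕1 = 1
Parity bit = 1 (so all 11 bits XOR to 0).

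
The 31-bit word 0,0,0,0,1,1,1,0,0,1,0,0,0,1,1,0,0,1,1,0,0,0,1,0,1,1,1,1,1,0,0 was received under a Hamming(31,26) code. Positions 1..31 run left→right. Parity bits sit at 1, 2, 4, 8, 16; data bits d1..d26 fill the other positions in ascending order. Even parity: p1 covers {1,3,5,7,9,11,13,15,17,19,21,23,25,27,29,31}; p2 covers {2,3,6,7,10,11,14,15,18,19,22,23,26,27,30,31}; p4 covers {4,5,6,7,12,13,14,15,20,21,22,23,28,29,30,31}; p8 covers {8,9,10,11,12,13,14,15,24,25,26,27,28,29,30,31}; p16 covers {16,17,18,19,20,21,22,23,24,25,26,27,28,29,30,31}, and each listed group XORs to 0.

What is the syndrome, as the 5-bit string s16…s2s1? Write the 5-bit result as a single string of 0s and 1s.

s1 (pos 1,3,5,7,9,11,13,15,17,19,21,23,25,27,29,31): 0⊕0⊕1⊕1⊕0⊕0⊕0⊕1⊕0⊕1⊕0⊕1⊕1⊕1⊕1⊕0 = 0
s2 (pos 2,3,6,7,10,11,14,15,18,19,22,23,26,27,30,31): 0⊕0⊕1⊕1⊕1⊕0⊕1⊕1⊕1⊕1⊕0⊕1⊕1⊕1⊕0⊕0 = 0
s4 (pos 4,5,6,7,12,13,14,15,20,21,22,23,28,29,30,31): 0⊕1⊕1⊕1⊕0⊕0⊕1⊕1⊕0⊕0⊕0⊕1⊕1⊕1⊕0⊕0 = 0
s8 (pos 8,9,10,11,12,13,14,15,24,25,26,27,28,29,30,31): 0⊕0⊕1⊕0⊕0⊕0⊕1⊕1⊕0⊕1⊕1⊕1⊕1⊕1⊕0⊕0 = 0
s16 (pos 16,17,18,19,20,21,22,23,24,25,26,27,28,29,30,31): 0⊕0⊕1⊕1⊕0⊕0⊕0⊕1⊕0⊕1⊕1⊕1⊕1⊕1⊕0⊕0 = 0
Syndrome s16…s1 = 00000 → no error.

00000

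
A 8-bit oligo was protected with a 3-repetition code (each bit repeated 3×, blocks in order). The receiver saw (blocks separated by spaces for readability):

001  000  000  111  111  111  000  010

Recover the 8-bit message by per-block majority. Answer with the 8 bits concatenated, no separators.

00011100

Block 1 (001): 1 one → 0
Block 2 (000): 0 ones → 0
Block 3 (000): 0 ones → 0
Block 4 (111): 3 ones → 1
Block 5 (111): 3 ones → 1
Block 6 (111): 3 ones → 1
Block 7 (000): 0 ones → 0
Block 8 (010): 1 one → 0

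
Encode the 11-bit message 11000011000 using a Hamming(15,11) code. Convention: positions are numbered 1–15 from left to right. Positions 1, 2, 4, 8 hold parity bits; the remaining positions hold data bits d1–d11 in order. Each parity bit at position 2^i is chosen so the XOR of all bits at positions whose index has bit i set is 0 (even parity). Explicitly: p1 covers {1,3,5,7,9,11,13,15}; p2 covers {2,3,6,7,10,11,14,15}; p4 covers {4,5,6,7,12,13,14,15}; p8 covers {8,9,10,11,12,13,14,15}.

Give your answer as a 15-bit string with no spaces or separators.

Place data at non-parity positions: p1 p2 1 p4 1 0 0 p8 0 0 1 1 0 0 0
p1 (pos 1,3,5,7,9,11,13,15): XOR of data positions = 1⊕1⊕0⊕0⊕1⊕0⊕0 = 1
p2 (pos 2,3,6,7,10,11,14,15): XOR of data positions = 1⊕0⊕0⊕0⊕1⊕0⊕0 = 0
p4 (pos 4,5,6,7,12,13,14,15): XOR of data positions = 1⊕0⊕0⊕1⊕0⊕0⊕0 = 0
p8 (pos 8,9,10,11,12,13,14,15): XOR of data positions = 0⊕0⊕1⊕1⊕0⊕0⊕0 = 0
Codeword: 101010000011000

101010000011000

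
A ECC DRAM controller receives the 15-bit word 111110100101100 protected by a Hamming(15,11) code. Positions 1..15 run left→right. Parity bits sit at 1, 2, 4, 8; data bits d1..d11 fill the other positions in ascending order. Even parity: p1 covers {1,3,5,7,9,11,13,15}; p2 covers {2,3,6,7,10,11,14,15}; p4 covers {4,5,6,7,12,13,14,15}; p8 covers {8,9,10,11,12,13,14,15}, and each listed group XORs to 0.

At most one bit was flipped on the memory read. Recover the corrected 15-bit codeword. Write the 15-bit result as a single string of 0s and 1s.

111110100101000

s1 (pos 1,3,5,7,9,11,13,15): 1⊕1⊕1⊕1⊕0⊕0⊕1⊕0 = 1
s2 (pos 2,3,6,7,10,11,14,15): 1⊕1⊕0⊕1⊕1⊕0⊕0⊕0 = 0
s4 (pos 4,5,6,7,12,13,14,15): 1⊕1⊕0⊕1⊕1⊕1⊕0⊕0 = 1
s8 (pos 8,9,10,11,12,13,14,15): 0⊕0⊕1⊕0⊕1⊕1⊕0⊕0 = 1
Syndrome s8…s1 = 1101 → error at position 13.
Flip position 13: 111110100101100 → 111110100101000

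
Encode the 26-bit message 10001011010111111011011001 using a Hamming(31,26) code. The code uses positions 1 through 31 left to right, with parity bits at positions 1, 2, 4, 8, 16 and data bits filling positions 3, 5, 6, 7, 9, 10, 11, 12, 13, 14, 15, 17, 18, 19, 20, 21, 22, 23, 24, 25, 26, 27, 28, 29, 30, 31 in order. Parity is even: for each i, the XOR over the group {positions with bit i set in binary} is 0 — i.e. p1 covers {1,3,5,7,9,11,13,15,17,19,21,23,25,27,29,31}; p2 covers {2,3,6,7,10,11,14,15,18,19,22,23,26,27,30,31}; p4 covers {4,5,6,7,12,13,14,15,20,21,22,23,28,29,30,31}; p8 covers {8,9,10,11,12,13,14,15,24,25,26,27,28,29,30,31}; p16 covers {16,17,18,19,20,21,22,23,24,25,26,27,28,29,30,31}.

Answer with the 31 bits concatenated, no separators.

1011000110110101111111011011001

Place data at non-parity positions: p1 p2 1 p4 0 0 0 p8 1 0 1 1 0 1 0 p16 1 1 1 1 1 1 0 1 1 0 1 1 0 0 1
p1 (pos 1,3,5,7,9,11,13,15,17,19,21,23,25,27,29,31): XOR of data positions = 1⊕0⊕0⊕1⊕1⊕0⊕0⊕1⊕1⊕1⊕0⊕1⊕1⊕0⊕1 = 1
p2 (pos 2,3,6,7,10,11,14,15,18,19,22,23,26,27,30,31): XOR of data positions = 1⊕0⊕0⊕0⊕1⊕1⊕0⊕1⊕1⊕1⊕0⊕0⊕1⊕0⊕1 = 0
p4 (pos 4,5,6,7,12,13,14,15,20,21,22,23,28,29,30,31): XOR of data positions = 0⊕0⊕0⊕1⊕0⊕1⊕0⊕1⊕1⊕1⊕0⊕1⊕0⊕0⊕1 = 1
p8 (pos 8,9,10,11,12,13,14,15,24,25,26,27,28,29,30,31): XOR of data positions = 1⊕0⊕1⊕1⊕0⊕1⊕0⊕1⊕1⊕0⊕1⊕1⊕0⊕0⊕1 = 1
p16 (pos 16,17,18,19,20,21,22,23,24,25,26,27,28,29,30,31): XOR of data positions = 1⊕1⊕1⊕1⊕1⊕1⊕0⊕1⊕1⊕0⊕1⊕1⊕0⊕0⊕1 = 1
Codeword: 1011000110110101111111011011001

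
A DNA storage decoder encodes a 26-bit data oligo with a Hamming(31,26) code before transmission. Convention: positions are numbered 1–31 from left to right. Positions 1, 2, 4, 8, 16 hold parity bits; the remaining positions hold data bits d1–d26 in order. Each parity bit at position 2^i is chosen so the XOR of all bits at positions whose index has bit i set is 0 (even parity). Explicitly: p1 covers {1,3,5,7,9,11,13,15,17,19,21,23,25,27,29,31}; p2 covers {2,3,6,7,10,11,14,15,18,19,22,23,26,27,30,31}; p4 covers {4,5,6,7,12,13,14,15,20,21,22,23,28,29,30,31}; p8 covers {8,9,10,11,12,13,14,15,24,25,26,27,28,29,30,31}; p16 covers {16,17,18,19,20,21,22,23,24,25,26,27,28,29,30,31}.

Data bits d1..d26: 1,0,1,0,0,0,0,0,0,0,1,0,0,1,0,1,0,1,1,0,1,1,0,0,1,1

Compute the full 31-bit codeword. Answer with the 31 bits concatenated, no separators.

1110010000000010001010110110011

Place data at non-parity positions: p1 p2 1 p4 0 1 0 p8 0 0 0 0 0 0 1 p16 0 0 1 0 1 0 1 1 0 1 1 0 0 1 1
p1 (pos 1,3,5,7,9,11,13,15,17,19,21,23,25,27,29,31): XOR of data positions = 1⊕0⊕0⊕0⊕0⊕0⊕1⊕0⊕1⊕1⊕1⊕0⊕1⊕0⊕1 = 1
p2 (pos 2,3,6,7,10,11,14,15,18,19,22,23,26,27,30,31): XOR of data positions = 1⊕1⊕0⊕0⊕0⊕0⊕1⊕0⊕1⊕0⊕1⊕1⊕1⊕1⊕1 = 1
p4 (pos 4,5,6,7,12,13,14,15,20,21,22,23,28,29,30,31): XOR of data positions = 0⊕1⊕0⊕0⊕0⊕0⊕1⊕0⊕1⊕0⊕1⊕0⊕0⊕1⊕1 = 0
p8 (pos 8,9,10,11,12,13,14,15,24,25,26,27,28,29,30,31): XOR of data positions = 0⊕0⊕0⊕0⊕0⊕0⊕1⊕1⊕0⊕1⊕1⊕0⊕0⊕1⊕1 = 0
p16 (pos 16,17,18,19,20,21,22,23,24,25,26,27,28,29,30,31): XOR of data positions = 0⊕0⊕1⊕0⊕1⊕0⊕1⊕1⊕0⊕1⊕1⊕0⊕0⊕1⊕1 = 0
Codeword: 1110010000000010001010110110011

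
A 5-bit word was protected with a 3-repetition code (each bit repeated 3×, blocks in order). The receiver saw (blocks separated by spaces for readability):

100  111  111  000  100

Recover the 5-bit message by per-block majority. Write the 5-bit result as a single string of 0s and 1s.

Block 1 (100): 1 one → 0
Block 2 (111): 3 ones → 1
Block 3 (111): 3 ones → 1
Block 4 (000): 0 ones → 0
Block 5 (100): 1 one → 0

01100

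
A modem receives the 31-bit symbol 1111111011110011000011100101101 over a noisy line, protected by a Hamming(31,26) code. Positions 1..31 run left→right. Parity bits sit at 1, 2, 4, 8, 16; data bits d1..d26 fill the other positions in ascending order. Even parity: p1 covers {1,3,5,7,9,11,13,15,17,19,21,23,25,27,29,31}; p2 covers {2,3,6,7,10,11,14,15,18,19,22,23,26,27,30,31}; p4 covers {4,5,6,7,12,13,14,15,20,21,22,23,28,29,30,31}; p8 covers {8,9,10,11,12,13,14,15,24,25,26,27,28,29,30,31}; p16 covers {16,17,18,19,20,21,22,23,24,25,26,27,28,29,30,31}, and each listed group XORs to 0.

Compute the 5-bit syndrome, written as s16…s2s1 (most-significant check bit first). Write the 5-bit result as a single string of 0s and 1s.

01011

s1 (pos 1,3,5,7,9,11,13,15,17,19,21,23,25,27,29,31): 1⊕1⊕1⊕1⊕1⊕1⊕0⊕1⊕0⊕0⊕1⊕1⊕0⊕0⊕1⊕1 = 1
s2 (pos 2,3,6,7,10,11,14,15,18,19,22,23,26,27,30,31): 1⊕1⊕1⊕1⊕1⊕1⊕0⊕1⊕0⊕0⊕1⊕1⊕1⊕0⊕0⊕1 = 1
s4 (pos 4,5,6,7,12,13,14,15,20,21,22,23,28,29,30,31): 1⊕1⊕1⊕1⊕1⊕0⊕0⊕1⊕0⊕1⊕1⊕1⊕1⊕1⊕0⊕1 = 0
s8 (pos 8,9,10,11,12,13,14,15,24,25,26,27,28,29,30,31): 0⊕1⊕1⊕1⊕1⊕0⊕0⊕1⊕0⊕0⊕1⊕0⊕1⊕1⊕0⊕1 = 1
s16 (pos 16,17,18,19,20,21,22,23,24,25,26,27,28,29,30,31): 1⊕0⊕0⊕0⊕0⊕1⊕1⊕1⊕0⊕0⊕1⊕0⊕1⊕1⊕0⊕1 = 0
Syndrome s16…s1 = 01011 → error at position 11.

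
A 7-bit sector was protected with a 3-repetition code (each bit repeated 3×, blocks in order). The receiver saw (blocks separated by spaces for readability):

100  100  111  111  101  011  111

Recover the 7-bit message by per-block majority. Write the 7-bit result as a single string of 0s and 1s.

Block 1 (100): 1 one → 0
Block 2 (100): 1 one → 0
Block 3 (111): 3 ones → 1
Block 4 (111): 3 ones → 1
Block 5 (101): 2 ones → 1
Block 6 (011): 2 ones → 1
Block 7 (111): 3 ones → 1

0011111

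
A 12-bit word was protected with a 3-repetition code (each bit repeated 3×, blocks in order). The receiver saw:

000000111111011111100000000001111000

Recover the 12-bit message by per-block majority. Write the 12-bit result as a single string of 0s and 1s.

Block 1 (000): 0 ones → 0
Block 2 (000): 0 ones → 0
Block 3 (111): 3 ones → 1
Block 4 (111): 3 ones → 1
Block 5 (011): 2 ones → 1
Block 6 (111): 3 ones → 1
Block 7 (100): 1 one → 0
Block 8 (000): 0 ones → 0
Block 9 (000): 0 ones → 0
Block 10 (001): 1 one → 0
Block 11 (111): 3 ones → 1
Block 12 (000): 0 ones → 0

001111000010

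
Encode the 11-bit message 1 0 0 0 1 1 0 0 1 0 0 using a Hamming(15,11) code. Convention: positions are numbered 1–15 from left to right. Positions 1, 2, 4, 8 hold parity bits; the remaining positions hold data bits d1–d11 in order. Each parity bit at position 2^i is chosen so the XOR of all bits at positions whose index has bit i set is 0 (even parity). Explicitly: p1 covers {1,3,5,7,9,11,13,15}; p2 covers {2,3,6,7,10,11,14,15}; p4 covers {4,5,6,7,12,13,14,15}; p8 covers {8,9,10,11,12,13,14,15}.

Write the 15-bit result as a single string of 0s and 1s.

Place data at non-parity positions: p1 p2 1 p4 0 0 0 p8 1 1 0 0 1 0 0
p1 (pos 1,3,5,7,9,11,13,15): XOR of data positions = 1⊕0⊕0⊕1⊕0⊕1⊕0 = 1
p2 (pos 2,3,6,7,10,11,14,15): XOR of data positions = 1⊕0⊕0⊕1⊕0⊕0⊕0 = 0
p4 (pos 4,5,6,7,12,13,14,15): XOR of data positions = 0⊕0⊕0⊕0⊕1⊕0⊕0 = 1
p8 (pos 8,9,10,11,12,13,14,15): XOR of data positions = 1⊕1⊕0⊕0⊕1⊕0⊕0 = 1
Codeword: 101100011100100

101100011100100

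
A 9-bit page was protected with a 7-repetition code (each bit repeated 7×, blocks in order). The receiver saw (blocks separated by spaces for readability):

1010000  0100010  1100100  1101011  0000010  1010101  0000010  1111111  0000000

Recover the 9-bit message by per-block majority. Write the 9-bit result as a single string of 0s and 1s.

000101010

Block 1 (1010000): 2 ones → 0
Block 2 (0100010): 2 ones → 0
Block 3 (1100100): 3 ones → 0
Block 4 (1101011): 5 ones → 1
Block 5 (0000010): 1 one → 0
Block 6 (1010101): 4 ones → 1
Block 7 (0000010): 1 one → 0
Block 8 (1111111): 7 ones → 1
Block 9 (0000000): 0 ones → 0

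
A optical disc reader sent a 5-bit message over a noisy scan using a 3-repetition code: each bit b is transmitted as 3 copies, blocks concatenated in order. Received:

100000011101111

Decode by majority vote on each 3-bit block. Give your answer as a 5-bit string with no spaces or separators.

00111

Block 1 (100): 1 one → 0
Block 2 (000): 0 ones → 0
Block 3 (011): 2 ones → 1
Block 4 (101): 2 ones → 1
Block 5 (111): 3 ones → 1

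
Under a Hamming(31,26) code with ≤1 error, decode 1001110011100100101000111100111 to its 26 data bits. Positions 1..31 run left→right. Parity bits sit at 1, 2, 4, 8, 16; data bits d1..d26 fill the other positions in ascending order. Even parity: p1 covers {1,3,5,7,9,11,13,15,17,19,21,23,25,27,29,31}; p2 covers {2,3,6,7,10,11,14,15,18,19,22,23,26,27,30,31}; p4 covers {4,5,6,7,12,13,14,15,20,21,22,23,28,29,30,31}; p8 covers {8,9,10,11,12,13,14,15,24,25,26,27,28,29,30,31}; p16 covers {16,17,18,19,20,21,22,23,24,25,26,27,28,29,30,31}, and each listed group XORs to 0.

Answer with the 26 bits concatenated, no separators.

01101110010111000111100111

s1 (pos 1,3,5,7,9,11,13,15,17,19,21,23,25,27,29,31): 1⊕0⊕1⊕0⊕1⊕1⊕0⊕0⊕1⊕1⊕0⊕1⊕1⊕0⊕1⊕1 = 0
s2 (pos 2,3,6,7,10,11,14,15,18,19,22,23,26,27,30,31): 0⊕0⊕1⊕0⊕1⊕1⊕1⊕0⊕0⊕1⊕0⊕1⊕1⊕0⊕1⊕1 = 1
s4 (pos 4,5,6,7,12,13,14,15,20,21,22,23,28,29,30,31): 1⊕1⊕1⊕0⊕0⊕0⊕1⊕0⊕0⊕0⊕0⊕1⊕0⊕1⊕1⊕1 = 0
s8 (pos 8,9,10,11,12,13,14,15,24,25,26,27,28,29,30,31): 0⊕1⊕1⊕1⊕0⊕0⊕1⊕0⊕1⊕1⊕1⊕0⊕0⊕1⊕1⊕1 = 0
s16 (pos 16,17,18,19,20,21,22,23,24,25,26,27,28,29,30,31): 0⊕1⊕0⊕1⊕0⊕0⊕0⊕1⊕1⊕1⊕1⊕0⊕0⊕1⊕1⊕1 = 1
Syndrome s16…s1 = 10010 → error at position 18.
Flip position 18: 1001110011100100101000111100111 → 1001110011100100111000111100111
Read data bits from positions 3,5,6,7,9,10,11,12,13,14,15,17,18,19,20,21,22,23,24,25,26,27,28,29,30,31: 01101110010111000111100111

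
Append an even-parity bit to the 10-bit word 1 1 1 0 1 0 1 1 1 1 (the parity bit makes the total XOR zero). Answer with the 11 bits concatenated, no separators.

XOR of the 10 data bits: 1⊕1⊕1⊕0⊕1⊕0⊕1⊕1⊕1⊕1 = 0
Parity bit = 0 (so all 11 bits XOR to 0).

11101011110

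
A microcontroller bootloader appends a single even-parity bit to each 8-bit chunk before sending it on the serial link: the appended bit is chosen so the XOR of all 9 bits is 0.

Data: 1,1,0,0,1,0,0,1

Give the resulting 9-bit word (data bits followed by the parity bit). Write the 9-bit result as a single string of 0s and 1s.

110010010

XOR of the 8 data bits: 1⊕1⊕0⊕0⊕1⊕0⊕0⊕1 = 0
Parity bit = 0 (so all 9 bits XOR to 0).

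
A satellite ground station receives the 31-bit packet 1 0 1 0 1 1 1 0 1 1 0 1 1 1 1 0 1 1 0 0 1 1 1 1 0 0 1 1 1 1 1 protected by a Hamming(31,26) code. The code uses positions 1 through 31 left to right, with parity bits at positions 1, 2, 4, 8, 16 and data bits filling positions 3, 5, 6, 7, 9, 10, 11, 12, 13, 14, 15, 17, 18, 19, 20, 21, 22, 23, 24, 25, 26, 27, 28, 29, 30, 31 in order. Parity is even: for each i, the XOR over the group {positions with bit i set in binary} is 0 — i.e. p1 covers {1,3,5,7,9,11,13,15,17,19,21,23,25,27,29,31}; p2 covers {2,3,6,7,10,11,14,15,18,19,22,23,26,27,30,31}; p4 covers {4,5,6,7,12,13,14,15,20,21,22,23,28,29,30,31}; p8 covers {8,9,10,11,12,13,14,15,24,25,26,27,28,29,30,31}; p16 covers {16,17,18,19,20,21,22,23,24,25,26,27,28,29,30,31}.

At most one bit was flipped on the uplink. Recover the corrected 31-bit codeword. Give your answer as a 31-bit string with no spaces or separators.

1010111011011110010011110011111

s1 (pos 1,3,5,7,9,11,13,15,17,19,21,23,25,27,29,31): 1⊕1⊕1⊕1⊕1⊕0⊕1⊕1⊕1⊕0⊕1⊕1⊕0⊕1⊕1⊕1 = 1
s2 (pos 2,3,6,7,10,11,14,15,18,19,22,23,26,27,30,31): 0⊕1⊕1⊕1⊕1⊕0⊕1⊕1⊕1⊕0⊕1⊕1⊕0⊕1⊕1⊕1 = 0
s4 (pos 4,5,6,7,12,13,14,15,20,21,22,23,28,29,30,31): 0⊕1⊕1⊕1⊕1⊕1⊕1⊕1⊕0⊕1⊕1⊕1⊕1⊕1⊕1⊕1 = 0
s8 (pos 8,9,10,11,12,13,14,15,24,25,26,27,28,29,30,31): 0⊕1⊕1⊕0⊕1⊕1⊕1⊕1⊕1⊕0⊕0⊕1⊕1⊕1⊕1⊕1 = 0
s16 (pos 16,17,18,19,20,21,22,23,24,25,26,27,28,29,30,31): 0⊕1⊕1⊕0⊕0⊕1⊕1⊕1⊕1⊕0⊕0⊕1⊕1⊕1⊕1⊕1 = 1
Syndrome s16…s1 = 10001 → error at position 17.
Flip position 17: 1010111011011110110011110011111 → 1010111011011110010011110011111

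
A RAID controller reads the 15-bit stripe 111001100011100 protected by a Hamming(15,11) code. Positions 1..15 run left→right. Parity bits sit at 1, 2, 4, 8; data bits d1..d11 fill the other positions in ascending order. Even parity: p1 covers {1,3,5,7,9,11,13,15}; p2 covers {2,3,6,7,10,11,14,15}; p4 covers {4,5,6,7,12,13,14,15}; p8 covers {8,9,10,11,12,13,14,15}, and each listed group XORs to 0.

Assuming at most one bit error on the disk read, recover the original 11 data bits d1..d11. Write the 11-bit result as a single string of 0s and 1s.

s1 (pos 1,3,5,7,9,11,13,15): 1⊕1⊕0⊕1⊕0⊕1⊕1⊕0 = 1
s2 (pos 2,3,6,7,10,11,14,15): 1⊕1⊕1⊕1⊕0⊕1⊕0⊕0 = 1
s4 (pos 4,5,6,7,12,13,14,15): 0⊕0⊕1⊕1⊕1⊕1⊕0⊕0 = 0
s8 (pos 8,9,10,11,12,13,14,15): 0⊕0⊕0⊕1⊕1⊕1⊕0⊕0 = 1
Syndrome s8…s1 = 1011 → error at position 11.
Flip position 11: 111001100011100 → 111001100001100
Read data bits from positions 3,5,6,7,9,10,11,12,13,14,15: 10110001100

10110001100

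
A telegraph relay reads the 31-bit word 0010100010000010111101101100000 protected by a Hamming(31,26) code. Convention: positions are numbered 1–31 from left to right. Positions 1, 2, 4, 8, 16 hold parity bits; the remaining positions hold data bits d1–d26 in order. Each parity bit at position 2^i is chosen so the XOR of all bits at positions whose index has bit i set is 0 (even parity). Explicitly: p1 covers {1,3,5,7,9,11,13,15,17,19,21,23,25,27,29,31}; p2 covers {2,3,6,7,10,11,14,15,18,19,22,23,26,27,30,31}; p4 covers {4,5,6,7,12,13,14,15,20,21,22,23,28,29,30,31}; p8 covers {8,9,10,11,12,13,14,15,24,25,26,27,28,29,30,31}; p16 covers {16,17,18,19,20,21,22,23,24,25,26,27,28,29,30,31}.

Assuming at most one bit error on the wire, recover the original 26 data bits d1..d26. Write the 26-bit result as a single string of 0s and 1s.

s1 (pos 1,3,5,7,9,11,13,15,17,19,21,23,25,27,29,31): 0⊕1⊕1⊕0⊕1⊕0⊕0⊕1⊕1⊕1⊕0⊕1⊕1⊕0⊕0⊕0 = 0
s2 (pos 2,3,6,7,10,11,14,15,18,19,22,23,26,27,30,31): 0⊕1⊕0⊕0⊕0⊕0⊕0⊕1⊕1⊕1⊕1⊕1⊕1⊕0⊕0⊕0 = 1
s4 (pos 4,5,6,7,12,13,14,15,20,21,22,23,28,29,30,31): 0⊕1⊕0⊕0⊕0⊕0⊕0⊕1⊕1⊕0⊕1⊕1⊕0⊕0⊕0⊕0 = 1
s8 (pos 8,9,10,11,12,13,14,15,24,25,26,27,28,29,30,31): 0⊕1⊕0⊕0⊕0⊕0⊕0⊕1⊕0⊕1⊕1⊕0⊕0⊕0⊕0⊕0 = 0
s16 (pos 16,17,18,19,20,21,22,23,24,25,26,27,28,29,30,31): 0⊕1⊕1⊕1⊕1⊕0⊕1⊕1⊕0⊕1⊕1⊕0⊕0⊕0⊕0⊕0 = 0
Syndrome s16…s1 = 00110 → error at position 6.
Flip position 6: 0010100010000010111101101100000 → 0010110010000010111101101100000
Read data bits from positions 3,5,6,7,9,10,11,12,13,14,15,17,18,19,20,21,22,23,24,25,26,27,28,29,30,31: 11101000001111101101100000

11101000001111101101100000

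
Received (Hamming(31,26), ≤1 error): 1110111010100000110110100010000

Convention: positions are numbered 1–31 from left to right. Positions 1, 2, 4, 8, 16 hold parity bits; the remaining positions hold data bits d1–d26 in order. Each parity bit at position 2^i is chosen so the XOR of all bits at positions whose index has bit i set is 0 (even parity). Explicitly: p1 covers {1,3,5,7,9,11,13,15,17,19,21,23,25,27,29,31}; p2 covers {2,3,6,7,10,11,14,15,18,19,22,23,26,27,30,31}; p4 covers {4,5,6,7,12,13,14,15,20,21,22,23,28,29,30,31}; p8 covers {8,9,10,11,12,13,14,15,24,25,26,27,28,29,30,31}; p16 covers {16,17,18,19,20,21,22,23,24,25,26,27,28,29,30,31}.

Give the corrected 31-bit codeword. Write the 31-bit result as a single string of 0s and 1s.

s1 (pos 1,3,5,7,9,11,13,15,17,19,21,23,25,27,29,31): 1⊕1⊕1⊕1⊕1⊕1⊕0⊕0⊕1⊕0⊕1⊕1⊕0⊕1⊕0⊕0 = 0
s2 (pos 2,3,6,7,10,11,14,15,18,19,22,23,26,27,30,31): 1⊕1⊕1⊕1⊕0⊕1⊕0⊕0⊕1⊕0⊕0⊕1⊕0⊕1⊕0⊕0 = 0
s4 (pos 4,5,6,7,12,13,14,15,20,21,22,23,28,29,30,31): 0⊕1⊕1⊕1⊕0⊕0⊕0⊕0⊕1⊕1⊕0⊕1⊕0⊕0⊕0⊕0 = 0
s8 (pos 8,9,10,11,12,13,14,15,24,25,26,27,28,29,30,31): 0⊕1⊕0⊕1⊕0⊕0⊕0⊕0⊕0⊕0⊕0⊕1⊕0⊕0⊕0⊕0 = 1
s16 (pos 16,17,18,19,20,21,22,23,24,25,26,27,28,29,30,31): 0⊕1⊕1⊕0⊕1⊕1⊕0⊕1⊕0⊕0⊕0⊕1⊕0⊕0⊕0⊕0 = 0
Syndrome s16…s1 = 01000 → error at position 8.
Flip position 8: 1110111010100000110110100010000 → 1110111110100000110110100010000

1110111110100000110110100010000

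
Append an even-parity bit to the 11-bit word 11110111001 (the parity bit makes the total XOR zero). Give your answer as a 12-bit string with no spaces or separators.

111101110010

XOR of the 11 data bits: 1⊕1⊕1⊕1⊕0⊕1⊕1⊕1⊕0⊕0⊕1 = 0
Parity bit = 0 (so all 12 bits XOR to 0).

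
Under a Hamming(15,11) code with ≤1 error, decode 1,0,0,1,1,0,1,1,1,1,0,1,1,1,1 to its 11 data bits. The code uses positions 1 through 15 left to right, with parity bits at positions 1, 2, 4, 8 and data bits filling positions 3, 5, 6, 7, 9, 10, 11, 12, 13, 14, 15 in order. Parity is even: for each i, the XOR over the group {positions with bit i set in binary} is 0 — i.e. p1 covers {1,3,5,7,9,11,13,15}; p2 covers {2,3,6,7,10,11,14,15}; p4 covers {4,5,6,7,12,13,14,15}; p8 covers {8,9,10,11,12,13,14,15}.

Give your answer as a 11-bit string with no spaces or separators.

s1 (pos 1,3,5,7,9,11,13,15): 1⊕0⊕1⊕1⊕1⊕0⊕1⊕1 = 0
s2 (pos 2,3,6,7,10,11,14,15): 0⊕0⊕0⊕1⊕1⊕0⊕1⊕1 = 0
s4 (pos 4,5,6,7,12,13,14,15): 1⊕1⊕0⊕1⊕1⊕1⊕1⊕1 = 1
s8 (pos 8,9,10,11,12,13,14,15): 1⊕1⊕1⊕0⊕1⊕1⊕1⊕1 = 1
Syndrome s8…s1 = 1100 → error at position 12.
Flip position 12: 100110111101111 → 100110111100111
Read data bits from positions 3,5,6,7,9,10,11,12,13,14,15: 01011100111

01011100111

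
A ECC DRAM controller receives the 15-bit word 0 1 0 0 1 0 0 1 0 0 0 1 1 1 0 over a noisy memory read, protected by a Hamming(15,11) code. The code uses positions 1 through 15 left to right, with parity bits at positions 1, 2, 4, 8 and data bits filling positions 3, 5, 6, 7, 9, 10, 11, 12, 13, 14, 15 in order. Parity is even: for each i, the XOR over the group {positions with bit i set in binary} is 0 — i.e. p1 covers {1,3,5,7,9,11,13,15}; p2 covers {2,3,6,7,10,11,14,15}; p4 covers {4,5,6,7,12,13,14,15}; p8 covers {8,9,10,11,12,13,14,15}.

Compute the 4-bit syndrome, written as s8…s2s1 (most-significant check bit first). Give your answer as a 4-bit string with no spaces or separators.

0000

s1 (pos 1,3,5,7,9,11,13,15): 0⊕0⊕1⊕0⊕0⊕0⊕1⊕0 = 0
s2 (pos 2,3,6,7,10,11,14,15): 1⊕0⊕0⊕0⊕0⊕0⊕1⊕0 = 0
s4 (pos 4,5,6,7,12,13,14,15): 0⊕1⊕0⊕0⊕1⊕1⊕1⊕0 = 0
s8 (pos 8,9,10,11,12,13,14,15): 1⊕0⊕0⊕0⊕1⊕1⊕1⊕0 = 0
Syndrome s8…s1 = 0000 → no error.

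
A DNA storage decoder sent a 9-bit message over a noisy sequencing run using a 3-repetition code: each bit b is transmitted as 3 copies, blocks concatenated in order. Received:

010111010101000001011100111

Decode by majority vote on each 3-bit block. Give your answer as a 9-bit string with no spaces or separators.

010100101

Block 1 (010): 1 one → 0
Block 2 (111): 3 ones → 1
Block 3 (010): 1 one → 0
Block 4 (101): 2 ones → 1
Block 5 (000): 0 ones → 0
Block 6 (001): 1 one → 0
Block 7 (011): 2 ones → 1
Block 8 (100): 1 one → 0
Block 9 (111): 3 ones → 1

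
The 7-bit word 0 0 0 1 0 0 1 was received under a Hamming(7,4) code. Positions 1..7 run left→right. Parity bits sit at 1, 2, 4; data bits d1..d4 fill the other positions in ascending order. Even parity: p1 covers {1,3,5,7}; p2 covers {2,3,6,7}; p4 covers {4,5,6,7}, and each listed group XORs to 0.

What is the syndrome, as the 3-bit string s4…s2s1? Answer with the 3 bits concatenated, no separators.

011

s1 (pos 1,3,5,7): 0⊕0⊕0⊕1 = 1
s2 (pos 2,3,6,7): 0⊕0⊕0⊕1 = 1
s4 (pos 4,5,6,7): 1⊕0⊕0⊕1 = 0
Syndrome s4…s1 = 011 → error at position 3.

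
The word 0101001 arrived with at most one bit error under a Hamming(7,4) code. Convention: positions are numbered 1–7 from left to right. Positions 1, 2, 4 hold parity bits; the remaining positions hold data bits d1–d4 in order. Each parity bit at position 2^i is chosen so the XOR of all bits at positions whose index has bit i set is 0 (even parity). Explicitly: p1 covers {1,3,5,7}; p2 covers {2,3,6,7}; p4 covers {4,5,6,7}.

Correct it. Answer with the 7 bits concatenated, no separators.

s1 (pos 1,3,5,7): 0⊕0⊕0⊕1 = 1
s2 (pos 2,3,6,7): 1⊕0⊕0⊕1 = 0
s4 (pos 4,5,6,7): 1⊕0⊕0⊕1 = 0
Syndrome s4…s1 = 001 → error at position 1.
Flip position 1: 0101001 → 1101001

1101001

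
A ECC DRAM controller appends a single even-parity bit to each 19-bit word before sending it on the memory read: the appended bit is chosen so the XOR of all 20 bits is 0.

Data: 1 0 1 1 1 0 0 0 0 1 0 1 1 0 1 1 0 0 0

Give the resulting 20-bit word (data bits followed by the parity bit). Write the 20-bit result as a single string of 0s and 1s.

10111000010110110001

XOR of the 19 data bits: 1⊕0⊕1⊕1⊕1⊕0⊕0⊕0⊕0⊕1⊕0⊕1⊕1⊕0⊕1⊕1⊕0⊕0⊕0 = 1
Parity bit = 1 (so all 20 bits XOR to 0).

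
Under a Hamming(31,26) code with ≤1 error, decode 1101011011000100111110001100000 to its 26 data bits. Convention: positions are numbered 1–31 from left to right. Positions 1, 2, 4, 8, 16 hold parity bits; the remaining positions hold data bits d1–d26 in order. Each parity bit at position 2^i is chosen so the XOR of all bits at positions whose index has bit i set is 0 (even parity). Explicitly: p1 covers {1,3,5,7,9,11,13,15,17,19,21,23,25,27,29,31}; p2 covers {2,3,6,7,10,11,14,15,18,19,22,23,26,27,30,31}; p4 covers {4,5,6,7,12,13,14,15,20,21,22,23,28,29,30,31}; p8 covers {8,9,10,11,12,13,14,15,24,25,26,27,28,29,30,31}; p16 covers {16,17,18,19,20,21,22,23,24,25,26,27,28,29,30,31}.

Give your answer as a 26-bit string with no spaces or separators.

s1 (pos 1,3,5,7,9,11,13,15,17,19,21,23,25,27,29,31): 1⊕0⊕0⊕1⊕1⊕0⊕0⊕0⊕1⊕1⊕1⊕0⊕1⊕0⊕0⊕0 = 1
s2 (pos 2,3,6,7,10,11,14,15,18,19,22,23,26,27,30,31): 1⊕0⊕1⊕1⊕1⊕0⊕1⊕0⊕1⊕1⊕0⊕0⊕1⊕0⊕0⊕0 = 0
s4 (pos 4,5,6,7,12,13,14,15,20,21,22,23,28,29,30,31): 1⊕0⊕1⊕1⊕0⊕0⊕1⊕0⊕1⊕1⊕0⊕0⊕0⊕0⊕0⊕0 = 0
s8 (pos 8,9,10,11,12,13,14,15,24,25,26,27,28,29,30,31): 0⊕1⊕1⊕0⊕0⊕0⊕1⊕0⊕0⊕1⊕1⊕0⊕0⊕0⊕0⊕0 = 1
s16 (pos 16,17,18,19,20,21,22,23,24,25,26,27,28,29,30,31): 0⊕1⊕1⊕1⊕1⊕1⊕0⊕0⊕0⊕1⊕1⊕0⊕0⊕0⊕0⊕0 = 1
Syndrome s16…s1 = 11001 → error at position 25.
Flip position 25: 1101011011000100111110001100000 → 1101011011000100111110000100000
Read data bits from positions 3,5,6,7,9,10,11,12,13,14,15,17,18,19,20,21,22,23,24,25,26,27,28,29,30,31: 00111100010111110000100000

00111100010111110000100000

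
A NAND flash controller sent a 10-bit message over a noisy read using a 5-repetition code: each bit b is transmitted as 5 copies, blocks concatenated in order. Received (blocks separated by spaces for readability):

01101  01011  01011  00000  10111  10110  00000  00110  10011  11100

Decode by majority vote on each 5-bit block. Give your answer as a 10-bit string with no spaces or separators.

1110110011

Block 1 (01101): 3 ones → 1
Block 2 (01011): 3 ones → 1
Block 3 (01011): 3 ones → 1
Block 4 (00000): 0 ones → 0
Block 5 (10111): 4 ones → 1
Block 6 (10110): 3 ones → 1
Block 7 (00000): 0 ones → 0
Block 8 (00110): 2 ones → 0
Block 9 (10011): 3 ones → 1
Block 10 (11100): 3 ones → 1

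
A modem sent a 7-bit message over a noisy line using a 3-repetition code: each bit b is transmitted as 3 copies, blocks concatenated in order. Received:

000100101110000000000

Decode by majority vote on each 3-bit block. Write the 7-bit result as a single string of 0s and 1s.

Block 1 (000): 0 ones → 0
Block 2 (100): 1 one → 0
Block 3 (101): 2 ones → 1
Block 4 (110): 2 ones → 1
Block 5 (000): 0 ones → 0
Block 6 (000): 0 ones → 0
Block 7 (000): 0 ones → 0

0011000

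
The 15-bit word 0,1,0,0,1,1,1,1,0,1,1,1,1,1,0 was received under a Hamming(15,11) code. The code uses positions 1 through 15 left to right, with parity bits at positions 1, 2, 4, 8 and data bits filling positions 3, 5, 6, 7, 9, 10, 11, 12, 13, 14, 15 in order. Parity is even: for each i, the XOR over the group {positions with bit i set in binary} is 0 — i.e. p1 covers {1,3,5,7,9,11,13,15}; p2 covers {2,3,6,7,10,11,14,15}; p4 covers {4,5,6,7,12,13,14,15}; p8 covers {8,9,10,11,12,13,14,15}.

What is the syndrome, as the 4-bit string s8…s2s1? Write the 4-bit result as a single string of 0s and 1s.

0000

s1 (pos 1,3,5,7,9,11,13,15): 0⊕0⊕1⊕1⊕0⊕1⊕1⊕0 = 0
s2 (pos 2,3,6,7,10,11,14,15): 1⊕0⊕1⊕1⊕1⊕1⊕1⊕0 = 0
s4 (pos 4,5,6,7,12,13,14,15): 0⊕1⊕1⊕1⊕1⊕1⊕1⊕0 = 0
s8 (pos 8,9,10,11,12,13,14,15): 1⊕0⊕1⊕1⊕1⊕1⊕1⊕0 = 0
Syndrome s8…s1 = 0000 → no error.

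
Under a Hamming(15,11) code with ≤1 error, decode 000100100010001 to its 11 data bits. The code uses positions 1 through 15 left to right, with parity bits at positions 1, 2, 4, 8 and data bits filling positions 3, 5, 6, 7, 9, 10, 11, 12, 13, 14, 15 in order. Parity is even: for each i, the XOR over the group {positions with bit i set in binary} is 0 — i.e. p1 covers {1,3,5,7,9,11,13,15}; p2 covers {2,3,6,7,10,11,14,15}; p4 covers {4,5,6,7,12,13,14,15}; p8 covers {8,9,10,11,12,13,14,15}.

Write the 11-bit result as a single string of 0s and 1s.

s1 (pos 1,3,5,7,9,11,13,15): 0⊕0⊕0⊕1⊕0⊕1⊕0⊕1 = 1
s2 (pos 2,3,6,7,10,11,14,15): 0⊕0⊕0⊕1⊕0⊕1⊕0⊕1 = 1
s4 (pos 4,5,6,7,12,13,14,15): 1⊕0⊕0⊕1⊕0⊕0⊕0⊕1 = 1
s8 (pos 8,9,10,11,12,13,14,15): 0⊕0⊕0⊕1⊕0⊕0⊕0⊕1 = 0
Syndrome s8…s1 = 0111 → error at position 7.
Flip position 7: 000100100010001 → 000100000010001
Read data bits from positions 3,5,6,7,9,10,11,12,13,14,15: 00000010001

00000010001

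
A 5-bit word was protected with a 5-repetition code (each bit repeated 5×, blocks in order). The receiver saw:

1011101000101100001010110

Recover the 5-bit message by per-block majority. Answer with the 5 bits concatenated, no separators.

10101

Block 1 (10111): 4 ones → 1
Block 2 (01000): 1 one → 0
Block 3 (10110): 3 ones → 1
Block 4 (00010): 1 one → 0
Block 5 (10110): 3 ones → 1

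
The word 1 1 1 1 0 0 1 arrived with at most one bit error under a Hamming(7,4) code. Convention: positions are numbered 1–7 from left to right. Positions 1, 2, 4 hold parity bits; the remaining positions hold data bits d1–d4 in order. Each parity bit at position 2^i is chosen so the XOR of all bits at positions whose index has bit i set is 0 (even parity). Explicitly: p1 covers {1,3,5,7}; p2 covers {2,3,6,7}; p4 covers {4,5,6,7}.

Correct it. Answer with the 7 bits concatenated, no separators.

1101001

s1 (pos 1,3,5,7): 1⊕1⊕0⊕1 = 1
s2 (pos 2,3,6,7): 1⊕1⊕0⊕1 = 1
s4 (pos 4,5,6,7): 1⊕0⊕0⊕1 = 0
Syndrome s4…s1 = 011 → error at position 3.
Flip position 3: 1111001 → 1101001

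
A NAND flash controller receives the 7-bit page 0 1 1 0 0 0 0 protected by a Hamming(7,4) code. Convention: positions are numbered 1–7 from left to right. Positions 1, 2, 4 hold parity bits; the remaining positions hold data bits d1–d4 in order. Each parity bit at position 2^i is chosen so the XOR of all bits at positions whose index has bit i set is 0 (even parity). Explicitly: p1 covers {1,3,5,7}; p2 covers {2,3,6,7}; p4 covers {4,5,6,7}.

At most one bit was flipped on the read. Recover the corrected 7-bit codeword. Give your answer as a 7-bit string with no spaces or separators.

s1 (pos 1,3,5,7): 0⊕1⊕0⊕0 = 1
s2 (pos 2,3,6,7): 1⊕1⊕0⊕0 = 0
s4 (pos 4,5,6,7): 0⊕0⊕0⊕0 = 0
Syndrome s4…s1 = 001 → error at position 1.
Flip position 1: 0110000 → 1110000

1110000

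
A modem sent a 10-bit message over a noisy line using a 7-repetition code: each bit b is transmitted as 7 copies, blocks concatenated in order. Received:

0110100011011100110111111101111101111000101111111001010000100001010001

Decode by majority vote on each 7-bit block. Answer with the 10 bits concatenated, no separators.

0111101000

Block 1 (0110100): 3 ones → 0
Block 2 (0110111): 5 ones → 1
Block 3 (0011011): 4 ones → 1
Block 4 (1111101): 6 ones → 1
Block 5 (1111011): 6 ones → 1
Block 6 (1100010): 3 ones → 0
Block 7 (1111111): 7 ones → 1
Block 8 (0010100): 2 ones → 0
Block 9 (0010000): 1 one → 0
Block 10 (1010001): 3 ones → 0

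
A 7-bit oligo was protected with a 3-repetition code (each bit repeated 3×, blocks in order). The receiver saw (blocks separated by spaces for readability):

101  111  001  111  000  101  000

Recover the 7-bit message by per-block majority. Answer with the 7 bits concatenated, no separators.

1101010

Block 1 (101): 2 ones → 1
Block 2 (111): 3 ones → 1
Block 3 (001): 1 one → 0
Block 4 (111): 3 ones → 1
Block 5 (000): 0 ones → 0
Block 6 (101): 2 ones → 1
Block 7 (000): 0 ones → 0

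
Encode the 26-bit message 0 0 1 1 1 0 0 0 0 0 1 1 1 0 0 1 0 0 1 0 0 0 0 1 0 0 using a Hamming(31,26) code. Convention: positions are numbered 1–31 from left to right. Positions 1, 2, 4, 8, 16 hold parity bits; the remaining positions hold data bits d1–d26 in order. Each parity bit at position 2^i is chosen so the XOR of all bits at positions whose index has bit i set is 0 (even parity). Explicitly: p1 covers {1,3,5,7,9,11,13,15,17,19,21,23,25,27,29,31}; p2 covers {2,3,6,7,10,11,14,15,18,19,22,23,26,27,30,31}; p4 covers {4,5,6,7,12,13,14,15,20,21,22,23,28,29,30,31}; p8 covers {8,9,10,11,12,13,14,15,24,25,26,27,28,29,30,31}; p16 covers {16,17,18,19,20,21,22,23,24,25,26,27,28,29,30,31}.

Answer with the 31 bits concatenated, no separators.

0001011010000011110010010000100

Place data at non-parity positions: p1 p2 0 p4 0 1 1 p8 1 0 0 0 0 0 1 p16 1 1 0 0 1 0 0 1 0 0 0 0 1 0 0
p1 (pos 1,3,5,7,9,11,13,15,17,19,21,23,25,27,29,31): XOR of data positions = 0⊕0⊕1⊕1⊕0⊕0⊕1⊕1⊕0⊕1⊕0⊕0⊕0⊕1⊕0 = 0
p2 (pos 2,3,6,7,10,11,14,15,18,19,22,23,26,27,30,31): XOR of data positions = 0⊕1⊕1⊕0⊕0⊕0⊕1⊕1⊕0⊕0⊕0⊕0⊕0⊕0⊕0 = 0
p4 (pos 4,5,6,7,12,13,14,15,20,21,22,23,28,29,30,31): XOR of data positions = 0⊕1⊕1⊕0⊕0⊕0⊕1⊕0⊕1⊕0⊕0⊕0⊕1⊕0⊕0 = 1
p8 (pos 8,9,10,11,12,13,14,15,24,25,26,27,28,29,30,31): XOR of data positions = 1⊕0⊕0⊕0⊕0⊕0⊕1⊕1⊕0⊕0⊕0⊕0⊕1⊕0⊕0 = 0
p16 (pos 16,17,18,19,20,21,22,23,24,25,26,27,28,29,30,31): XOR of data positions = 1⊕1⊕0⊕0⊕1⊕0⊕0⊕1⊕0⊕0⊕0⊕0⊕1⊕0⊕0 = 1
Codeword: 0001011010000011110010010000100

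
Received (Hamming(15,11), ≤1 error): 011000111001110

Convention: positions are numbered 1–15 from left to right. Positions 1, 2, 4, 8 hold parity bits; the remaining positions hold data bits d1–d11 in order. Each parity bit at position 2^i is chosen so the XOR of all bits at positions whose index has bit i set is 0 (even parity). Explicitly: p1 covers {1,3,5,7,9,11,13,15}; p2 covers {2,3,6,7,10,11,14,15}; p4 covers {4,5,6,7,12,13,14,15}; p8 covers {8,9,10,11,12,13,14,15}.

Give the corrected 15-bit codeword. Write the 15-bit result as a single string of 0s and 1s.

s1 (pos 1,3,5,7,9,11,13,15): 0⊕1⊕0⊕1⊕1⊕0⊕1⊕0 = 0
s2 (pos 2,3,6,7,10,11,14,15): 1⊕1⊕0⊕1⊕0⊕0⊕1⊕0 = 0
s4 (pos 4,5,6,7,12,13,14,15): 0⊕0⊕0⊕1⊕1⊕1⊕1⊕0 = 0
s8 (pos 8,9,10,11,12,13,14,15): 1⊕1⊕0⊕0⊕1⊕1⊕1⊕0 = 1
Syndrome s8…s1 = 1000 → error at position 8.
Flip position 8: 011000111001110 → 011000101001110

011000101001110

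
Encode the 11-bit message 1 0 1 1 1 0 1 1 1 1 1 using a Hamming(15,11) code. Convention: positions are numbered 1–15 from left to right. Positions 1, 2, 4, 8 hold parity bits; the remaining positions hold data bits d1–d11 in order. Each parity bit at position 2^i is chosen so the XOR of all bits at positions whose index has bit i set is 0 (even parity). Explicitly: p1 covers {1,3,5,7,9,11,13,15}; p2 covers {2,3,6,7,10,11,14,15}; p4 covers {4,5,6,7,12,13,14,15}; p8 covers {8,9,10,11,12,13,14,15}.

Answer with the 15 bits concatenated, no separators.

001001101011111

Place data at non-parity positions: p1 p2 1 p4 0 1 1 p8 1 0 1 1 1 1 1
p1 (pos 1,3,5,7,9,11,13,15): XOR of data positions = 1⊕0⊕1⊕1⊕1⊕1⊕1 = 0
p2 (pos 2,3,6,7,10,11,14,15): XOR of data positions = 1⊕1⊕1⊕0⊕1⊕1⊕1 = 0
p4 (pos 4,5,6,7,12,13,14,15): XOR of data positions = 0⊕1⊕1⊕1⊕1⊕1⊕1 = 0
p8 (pos 8,9,10,11,12,13,14,15): XOR of data positions = 1⊕0⊕1⊕1⊕1⊕1⊕1 = 0
Codeword: 001001101011111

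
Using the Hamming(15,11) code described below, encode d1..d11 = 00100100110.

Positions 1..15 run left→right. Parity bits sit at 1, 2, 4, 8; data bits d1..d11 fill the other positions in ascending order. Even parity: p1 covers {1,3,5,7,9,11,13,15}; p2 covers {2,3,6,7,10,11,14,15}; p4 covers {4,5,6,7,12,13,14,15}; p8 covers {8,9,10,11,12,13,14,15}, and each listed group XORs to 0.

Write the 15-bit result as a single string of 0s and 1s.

Place data at non-parity positions: p1 p2 0 p4 0 1 0 p8 0 1 0 0 1 1 0
p1 (pos 1,3,5,7,9,11,13,15): XOR of data positions = 0⊕0⊕0⊕0⊕0⊕1⊕0 = 1
p2 (pos 2,3,6,7,10,11,14,15): XOR of data positions = 0⊕1⊕0⊕1⊕0⊕1⊕0 = 1
p4 (pos 4,5,6,7,12,13,14,15): XOR of data positions = 0⊕1⊕0⊕0⊕1⊕1⊕0 = 1
p8 (pos 8,9,10,11,12,13,14,15): XOR of data positions = 0⊕1⊕0⊕0⊕1⊕1⊕0 = 1
Codeword: 110101010100110

110101010100110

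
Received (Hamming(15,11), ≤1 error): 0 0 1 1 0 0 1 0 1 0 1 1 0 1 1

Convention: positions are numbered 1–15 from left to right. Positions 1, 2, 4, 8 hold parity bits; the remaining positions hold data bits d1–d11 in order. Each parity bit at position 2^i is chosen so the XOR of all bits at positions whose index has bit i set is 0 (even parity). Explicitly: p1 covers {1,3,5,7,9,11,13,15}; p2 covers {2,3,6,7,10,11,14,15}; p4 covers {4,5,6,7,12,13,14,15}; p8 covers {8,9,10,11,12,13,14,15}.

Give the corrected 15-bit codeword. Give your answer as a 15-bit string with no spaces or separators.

001100101011010

s1 (pos 1,3,5,7,9,11,13,15): 0⊕1⊕0⊕1⊕1⊕1⊕0⊕1 = 1
s2 (pos 2,3,6,7,10,11,14,15): 0⊕1⊕0⊕1⊕0⊕1⊕1⊕1 = 1
s4 (pos 4,5,6,7,12,13,14,15): 1⊕0⊕0⊕1⊕1⊕0⊕1⊕1 = 1
s8 (pos 8,9,10,11,12,13,14,15): 0⊕1⊕0⊕1⊕1⊕0⊕1⊕1 = 1
Syndrome s8…s1 = 1111 → error at position 15.
Flip position 15: 001100101011011 → 001100101011010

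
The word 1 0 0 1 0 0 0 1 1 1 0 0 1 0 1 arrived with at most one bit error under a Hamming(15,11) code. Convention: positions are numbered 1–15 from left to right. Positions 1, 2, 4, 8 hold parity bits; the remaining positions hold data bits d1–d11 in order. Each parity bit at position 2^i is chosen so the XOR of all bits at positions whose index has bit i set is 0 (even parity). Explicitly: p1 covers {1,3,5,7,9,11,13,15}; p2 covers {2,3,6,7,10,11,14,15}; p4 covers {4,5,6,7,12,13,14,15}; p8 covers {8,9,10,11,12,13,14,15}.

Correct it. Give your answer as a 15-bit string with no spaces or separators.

s1 (pos 1,3,5,7,9,11,13,15): 1⊕0⊕0⊕0⊕1⊕0⊕1⊕1 = 0
s2 (pos 2,3,6,7,10,11,14,15): 0⊕0⊕0⊕0⊕1⊕0⊕0⊕1 = 0
s4 (pos 4,5,6,7,12,13,14,15): 1⊕0⊕0⊕0⊕0⊕1⊕0⊕1 = 1
s8 (pos 8,9,10,11,12,13,14,15): 1⊕1⊕1⊕0⊕0⊕1⊕0⊕1 = 1
Syndrome s8…s1 = 1100 → error at position 12.
Flip position 12: 100100011100101 → 100100011101101

100100011101101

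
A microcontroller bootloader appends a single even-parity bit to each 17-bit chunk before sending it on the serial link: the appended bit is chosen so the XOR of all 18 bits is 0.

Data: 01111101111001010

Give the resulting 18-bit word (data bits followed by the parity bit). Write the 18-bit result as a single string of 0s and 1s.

XOR of the 17 data bits: 0⊕1⊕1⊕1⊕1⊕1⊕0⊕1⊕1⊕1⊕1⊕0⊕0⊕1⊕0⊕1⊕0 = 1
Parity bit = 1 (so all 18 bits XOR to 0).

011111011110010101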